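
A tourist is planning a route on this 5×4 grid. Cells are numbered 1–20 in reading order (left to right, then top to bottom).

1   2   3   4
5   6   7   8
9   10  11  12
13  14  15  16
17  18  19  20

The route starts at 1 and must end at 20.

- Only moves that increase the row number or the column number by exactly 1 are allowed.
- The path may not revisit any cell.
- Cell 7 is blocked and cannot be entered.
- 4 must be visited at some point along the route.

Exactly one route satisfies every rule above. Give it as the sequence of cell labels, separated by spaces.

Moves only go right or down, so the column and row indices never decrease.
Route from 1: right 3 to 4, down 4 to 20 — 7 moves in all.
Check: all required cells visited.

1 2 3 4 8 12 16 20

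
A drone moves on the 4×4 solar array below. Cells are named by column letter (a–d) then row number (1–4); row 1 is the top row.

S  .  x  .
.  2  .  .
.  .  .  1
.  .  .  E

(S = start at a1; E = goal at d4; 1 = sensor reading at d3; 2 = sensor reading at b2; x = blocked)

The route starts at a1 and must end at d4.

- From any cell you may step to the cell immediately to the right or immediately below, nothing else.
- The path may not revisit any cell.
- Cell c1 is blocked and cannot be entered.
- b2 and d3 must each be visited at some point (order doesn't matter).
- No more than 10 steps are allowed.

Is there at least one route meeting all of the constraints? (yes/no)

yes

One route that works: a1 → a2 → b2 → b3 → c3 → d3 → d4.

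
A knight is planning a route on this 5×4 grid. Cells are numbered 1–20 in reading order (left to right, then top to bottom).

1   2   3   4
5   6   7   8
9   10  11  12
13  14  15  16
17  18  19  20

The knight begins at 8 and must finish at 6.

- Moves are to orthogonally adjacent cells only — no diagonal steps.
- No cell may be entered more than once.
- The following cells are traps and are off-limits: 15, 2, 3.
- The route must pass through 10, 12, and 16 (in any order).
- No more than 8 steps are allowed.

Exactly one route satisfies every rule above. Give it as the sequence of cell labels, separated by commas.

The 8-move cap with required stops at 10, 12, 16 leaves no slack for detours.
Route from 8: 3× down (reaching 20), 2× left (reaching 18), 3× up (reaching 6) — 8 moves in all.
Check: all required cells visited; 8 ≤ 8 moves.

8, 12, 16, 20, 19, 18, 14, 10, 6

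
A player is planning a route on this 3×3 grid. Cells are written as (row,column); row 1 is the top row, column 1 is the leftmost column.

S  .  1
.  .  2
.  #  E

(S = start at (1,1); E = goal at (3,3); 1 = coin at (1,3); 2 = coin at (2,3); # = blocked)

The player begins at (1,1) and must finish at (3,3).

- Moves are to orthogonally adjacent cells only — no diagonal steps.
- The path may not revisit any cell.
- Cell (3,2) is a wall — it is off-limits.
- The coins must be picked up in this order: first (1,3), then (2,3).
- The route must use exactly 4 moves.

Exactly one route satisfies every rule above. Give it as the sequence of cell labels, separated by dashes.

The waypoints must appear in the order (1,3), (2,3), with no cell reused.
Route from (1,1): 2× right (reaching (1,3)), 2× down (reaching (3,3)) — 4 moves in all.
Check: order respected (1 at step 2, 2 at step 3); 4 moves as required.

(1,1) - (1,2) - (1,3) - (2,3) - (3,3)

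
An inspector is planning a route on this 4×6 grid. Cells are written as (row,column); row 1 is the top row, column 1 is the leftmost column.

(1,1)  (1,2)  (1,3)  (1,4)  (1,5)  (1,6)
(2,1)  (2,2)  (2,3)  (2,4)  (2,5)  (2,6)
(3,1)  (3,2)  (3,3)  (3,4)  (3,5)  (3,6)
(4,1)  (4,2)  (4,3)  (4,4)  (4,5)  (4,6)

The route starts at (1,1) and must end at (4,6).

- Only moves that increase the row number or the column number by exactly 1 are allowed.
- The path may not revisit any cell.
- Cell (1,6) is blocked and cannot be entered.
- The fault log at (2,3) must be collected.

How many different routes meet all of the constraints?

A right/down-only route from (1,1) to (4,6) makes exactly 3 down-moves and 5 right-moves in some order.
With no other constraints that would be C(8,3) = 56 routes.
Split at (2,3) and multiply the segment counts (each segment already excludes blocked cells): (1,1)→(2,3): 3; (2,3)→(4,6): 10; product = 30.
That gives 30 routes.

30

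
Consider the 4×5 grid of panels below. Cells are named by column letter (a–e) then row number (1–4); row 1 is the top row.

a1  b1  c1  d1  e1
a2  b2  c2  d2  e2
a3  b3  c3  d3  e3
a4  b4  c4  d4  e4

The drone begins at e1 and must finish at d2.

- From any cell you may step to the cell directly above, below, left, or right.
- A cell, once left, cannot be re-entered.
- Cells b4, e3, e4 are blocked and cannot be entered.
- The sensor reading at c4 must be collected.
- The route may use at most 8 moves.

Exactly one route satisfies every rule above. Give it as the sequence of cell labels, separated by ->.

The 8-move cap with required stops at c4 leaves no slack for detours.
Route from e1: left 2 to c1, down 3 to c4, right 1 to d4, up 2 to d2 — 8 moves in all.
Check: all required cells visited; 8 ≤ 8 moves.

e1 -> d1 -> c1 -> c2 -> c3 -> c4 -> d4 -> d3 -> d2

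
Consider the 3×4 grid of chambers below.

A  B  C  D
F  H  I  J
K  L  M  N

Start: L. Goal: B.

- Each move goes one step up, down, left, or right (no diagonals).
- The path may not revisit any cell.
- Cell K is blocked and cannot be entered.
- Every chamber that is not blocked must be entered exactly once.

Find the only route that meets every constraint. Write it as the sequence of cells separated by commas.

Need to visit all 11 open cells exactly once, starting at L and ending at B.
Route from L: 2× right (reaching N), 2× up (reaching D), left to C, down to I, 2× left (reaching F), up to A, right to B — 10 moves in all.
Check: all 11 open cells covered.

L, M, N, J, D, C, I, H, F, A, B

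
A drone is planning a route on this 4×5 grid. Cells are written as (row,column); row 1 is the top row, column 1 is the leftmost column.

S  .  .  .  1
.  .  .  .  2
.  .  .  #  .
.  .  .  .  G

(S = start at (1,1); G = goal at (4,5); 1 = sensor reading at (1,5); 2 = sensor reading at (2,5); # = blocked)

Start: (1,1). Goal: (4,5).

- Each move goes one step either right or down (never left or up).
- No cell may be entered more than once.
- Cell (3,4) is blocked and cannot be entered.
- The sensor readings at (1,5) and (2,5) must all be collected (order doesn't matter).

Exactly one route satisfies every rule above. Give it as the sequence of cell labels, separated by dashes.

Moves only go right or down, so the column and row indices never decrease.
Route from (1,1): right 4 to (1,5), down 3 to (4,5) — 7 moves in all.
Check: all required cells visited.

(1,1) - (1,2) - (1,3) - (1,4) - (1,5) - (2,5) - (3,5) - (4,5)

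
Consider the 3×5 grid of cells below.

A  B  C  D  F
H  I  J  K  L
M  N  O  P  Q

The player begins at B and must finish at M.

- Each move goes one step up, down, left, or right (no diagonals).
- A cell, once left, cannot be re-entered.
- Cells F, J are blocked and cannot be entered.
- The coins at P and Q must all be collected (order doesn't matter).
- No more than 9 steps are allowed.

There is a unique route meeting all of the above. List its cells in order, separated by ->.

The budget equals the shortest possible length, so every move has to be on a shortest route through the required cells.
Route from B: 2× right (reaching D), down to K, right to L, down to Q, 4× left (reaching M) — 9 moves in all.
Check: all required cells visited; 9 ≤ 9 moves.

B -> C -> D -> K -> L -> Q -> P -> O -> N -> M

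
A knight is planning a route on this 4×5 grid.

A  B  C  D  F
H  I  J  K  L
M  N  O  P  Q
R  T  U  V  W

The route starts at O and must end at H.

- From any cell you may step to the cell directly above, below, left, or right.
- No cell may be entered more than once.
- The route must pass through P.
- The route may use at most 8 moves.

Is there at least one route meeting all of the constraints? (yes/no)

yes

One route that works: O → P → K → J → I → H.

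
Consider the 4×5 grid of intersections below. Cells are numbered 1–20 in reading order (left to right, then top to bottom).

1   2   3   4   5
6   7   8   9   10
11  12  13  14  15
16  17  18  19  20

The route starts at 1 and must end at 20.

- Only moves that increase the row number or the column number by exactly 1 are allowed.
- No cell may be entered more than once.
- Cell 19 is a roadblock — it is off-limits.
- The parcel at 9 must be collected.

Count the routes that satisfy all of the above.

8

A right/down-only route from 1 to 20 makes exactly 3 down-moves and 4 right-moves in some order.
With no other constraints that would be C(7,3) = 35 routes.
Split at 9 and multiply the segment counts (each segment already excludes blocked cells): 1→9: 4; 9→20: 2; product = 8.
That gives 8 routes.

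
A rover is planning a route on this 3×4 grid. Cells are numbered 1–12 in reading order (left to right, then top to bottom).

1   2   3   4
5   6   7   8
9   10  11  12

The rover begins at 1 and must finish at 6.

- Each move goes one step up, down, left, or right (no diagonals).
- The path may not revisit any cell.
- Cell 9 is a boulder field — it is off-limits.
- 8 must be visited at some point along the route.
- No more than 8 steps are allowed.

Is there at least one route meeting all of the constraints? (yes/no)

One route that works: 1 → 2 → 3 → 4 → 8 → 7 → 6.

yes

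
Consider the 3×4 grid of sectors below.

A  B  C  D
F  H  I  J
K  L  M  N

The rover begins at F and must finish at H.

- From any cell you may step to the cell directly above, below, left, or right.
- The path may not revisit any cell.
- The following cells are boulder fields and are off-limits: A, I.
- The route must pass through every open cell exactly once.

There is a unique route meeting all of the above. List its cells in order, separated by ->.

Need to visit all 10 open cells exactly once, starting at F and ending at H.
Route from F: down to K, 3× right (reaching N), 2× up (reaching D), 2× left (reaching B), down to H — 9 moves in all.
Check: all 10 open cells covered.

F -> K -> L -> M -> N -> J -> D -> C -> B -> H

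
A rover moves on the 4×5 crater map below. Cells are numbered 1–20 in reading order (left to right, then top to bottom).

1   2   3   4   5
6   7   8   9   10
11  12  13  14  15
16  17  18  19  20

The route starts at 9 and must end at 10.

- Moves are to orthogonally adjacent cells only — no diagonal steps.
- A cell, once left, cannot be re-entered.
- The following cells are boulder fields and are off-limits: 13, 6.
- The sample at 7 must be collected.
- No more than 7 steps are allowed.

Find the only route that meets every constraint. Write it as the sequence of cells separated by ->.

9 -> 8 -> 7 -> 2 -> 3 -> 4 -> 5 -> 10

The budget equals the shortest possible length, so every move has to be on a shortest route through the required cells.
Route from 9: left 2 to 7, up 1 to 2, right 3 to 5, down 1 to 10 — 7 moves in all.
Check: all required cells visited; 7 ≤ 7 moves.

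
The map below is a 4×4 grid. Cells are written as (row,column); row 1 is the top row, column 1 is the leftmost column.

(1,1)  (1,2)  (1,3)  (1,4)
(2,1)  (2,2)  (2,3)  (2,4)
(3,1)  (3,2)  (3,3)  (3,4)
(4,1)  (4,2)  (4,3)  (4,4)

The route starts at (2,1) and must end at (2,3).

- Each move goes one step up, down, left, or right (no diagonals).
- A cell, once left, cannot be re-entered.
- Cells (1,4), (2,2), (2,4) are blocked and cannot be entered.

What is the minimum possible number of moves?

The Manhattan distance from (2,1) to (2,3) is |2−2| + |1−3| = 2, so at least 2 moves are needed.
That bound ignores the blocked cells. Measuring each leg by the fewest moves that actually steer around them ((2,1)→(2,3): 4) raises the lower bound to 4.
A route of 4 moves exists: (2,1) → (1,1) → (1,2) → (1,3) → (2,3).
Since 4 matches that lower bound, it is optimal.

4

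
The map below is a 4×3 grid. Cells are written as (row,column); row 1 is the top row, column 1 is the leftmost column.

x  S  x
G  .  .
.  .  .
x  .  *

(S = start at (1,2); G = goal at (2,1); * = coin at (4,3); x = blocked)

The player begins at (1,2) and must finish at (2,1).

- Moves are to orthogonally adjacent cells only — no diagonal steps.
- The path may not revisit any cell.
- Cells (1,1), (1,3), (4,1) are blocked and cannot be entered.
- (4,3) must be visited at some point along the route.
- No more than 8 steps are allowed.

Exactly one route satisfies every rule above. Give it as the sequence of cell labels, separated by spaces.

The budget equals the shortest possible length, so every move has to be on a shortest route through the required cells.
Route from (1,2): down 1 to (2,2), right 1 to (2,3), down 2 to (4,3), left 1 to (4,2), up 1 to (3,2), left 1 to (3,1), up 1 to (2,1) — 8 moves in all.
Check: all required cells visited; 8 ≤ 8 moves.

(1,2) (2,2) (2,3) (3,3) (4,3) (4,2) (3,2) (3,1) (2,1)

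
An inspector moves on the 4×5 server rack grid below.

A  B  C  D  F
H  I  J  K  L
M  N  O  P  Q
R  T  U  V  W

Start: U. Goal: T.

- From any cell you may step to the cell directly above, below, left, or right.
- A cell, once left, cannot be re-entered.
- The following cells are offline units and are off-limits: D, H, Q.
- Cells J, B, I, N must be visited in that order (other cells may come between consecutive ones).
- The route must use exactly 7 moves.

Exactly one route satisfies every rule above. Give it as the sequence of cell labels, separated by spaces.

The waypoints must appear in the order J, B, I, N, with no cell reused.
Route from U: up 3 to C, left 1 to B, down 3 to T — 7 moves in all.
Check: order respected (J at step 2, B at step 4, I at step 5, N at step 6); 7 moves as required.

U O J C B I N T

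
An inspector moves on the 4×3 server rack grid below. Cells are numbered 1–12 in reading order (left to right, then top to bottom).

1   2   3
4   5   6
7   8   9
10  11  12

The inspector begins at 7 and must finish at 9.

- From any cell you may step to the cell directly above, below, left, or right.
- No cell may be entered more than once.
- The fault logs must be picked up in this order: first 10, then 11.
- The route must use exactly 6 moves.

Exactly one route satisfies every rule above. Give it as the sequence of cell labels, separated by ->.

7 -> 10 -> 11 -> 8 -> 5 -> 6 -> 9

The waypoints must appear in the order 10, 11, with no cell reused.
Route from 7: down to 10, right to 11, 2× up (reaching 5), right to 6, down to 9 — 6 moves in all.
Check: order respected (10 at step 1, 11 at step 2); 6 moves as required.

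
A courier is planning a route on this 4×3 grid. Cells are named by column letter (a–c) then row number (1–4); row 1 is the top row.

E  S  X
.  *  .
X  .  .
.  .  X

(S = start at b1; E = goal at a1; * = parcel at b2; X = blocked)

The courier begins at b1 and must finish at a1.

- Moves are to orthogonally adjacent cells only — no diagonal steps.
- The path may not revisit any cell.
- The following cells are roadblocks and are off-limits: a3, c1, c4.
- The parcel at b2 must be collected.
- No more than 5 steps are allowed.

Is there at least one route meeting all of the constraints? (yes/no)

One route that works: b1 → b2 → a2 → a1.

yes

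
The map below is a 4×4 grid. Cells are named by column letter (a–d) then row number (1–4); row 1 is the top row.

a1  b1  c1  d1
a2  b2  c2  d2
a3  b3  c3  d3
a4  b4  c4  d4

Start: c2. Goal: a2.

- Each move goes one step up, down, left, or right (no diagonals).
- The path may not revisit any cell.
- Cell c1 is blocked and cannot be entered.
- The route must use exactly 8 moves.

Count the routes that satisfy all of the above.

Need simple routes of exactly 8 moves from c2 to a2 (Manhattan distance 2, so 3 moves are spent on a detour and 3 undoing it).
Branch systematically from the start, pruning whenever the remaining move budget drops below the Manhattan distance to a2 or differs from it in parity. Grouping the completions by first move — via c3: 5; via b2: 1; via d2: 10 — and summing: 5 + 1 + 10 = 16.
That gives 16 routes.

16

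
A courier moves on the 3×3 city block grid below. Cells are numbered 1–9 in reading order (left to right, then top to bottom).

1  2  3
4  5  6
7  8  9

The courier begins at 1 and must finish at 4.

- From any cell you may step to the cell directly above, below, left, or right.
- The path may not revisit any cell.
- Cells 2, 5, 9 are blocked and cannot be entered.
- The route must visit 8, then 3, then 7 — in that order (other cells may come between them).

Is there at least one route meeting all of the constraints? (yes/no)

no

The blocked cells wall 3 off from 1 completely — no sequence of moves reaches it at all, so no route can satisfy the rules.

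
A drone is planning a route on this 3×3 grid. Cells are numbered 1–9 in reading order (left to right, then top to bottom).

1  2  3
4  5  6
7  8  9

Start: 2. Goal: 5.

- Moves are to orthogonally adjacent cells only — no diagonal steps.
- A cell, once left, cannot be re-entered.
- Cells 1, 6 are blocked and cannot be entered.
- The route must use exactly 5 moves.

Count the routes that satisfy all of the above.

Need simple routes of exactly 5 moves from 2 to 5 (Manhattan distance 1, so 2 moves are spent on a detour and 2 undoing it).
No route satisfies every constraint, so the count is 0.

0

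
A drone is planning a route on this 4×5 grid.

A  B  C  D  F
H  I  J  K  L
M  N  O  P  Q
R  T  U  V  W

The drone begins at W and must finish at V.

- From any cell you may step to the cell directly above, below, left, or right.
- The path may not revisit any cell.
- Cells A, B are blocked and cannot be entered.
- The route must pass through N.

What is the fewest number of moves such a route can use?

7

Any route passes through N somewhere between W and V. Summing Manhattan distances along the two legs (W → N → V) gives a lower bound of 4 + 3 = 7 moves.
A route of 7 moves achieves this: W → Q → P → O → N → T → U → V.
Since 7 matches the lower bound, it is optimal.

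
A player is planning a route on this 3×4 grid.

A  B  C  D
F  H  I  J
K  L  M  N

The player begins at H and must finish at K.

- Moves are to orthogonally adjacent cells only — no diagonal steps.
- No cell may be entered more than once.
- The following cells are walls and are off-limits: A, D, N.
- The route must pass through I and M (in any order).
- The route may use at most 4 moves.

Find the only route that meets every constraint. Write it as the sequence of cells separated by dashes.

Any route must reach I and M and still end at K within 4 moves, so the order of the required stops is forced.
Route from H: right 1 to I, down 1 to M, left 2 to K — 4 moves in all.
Check: all required cells visited; 4 ≤ 4 moves.

H - I - M - L - K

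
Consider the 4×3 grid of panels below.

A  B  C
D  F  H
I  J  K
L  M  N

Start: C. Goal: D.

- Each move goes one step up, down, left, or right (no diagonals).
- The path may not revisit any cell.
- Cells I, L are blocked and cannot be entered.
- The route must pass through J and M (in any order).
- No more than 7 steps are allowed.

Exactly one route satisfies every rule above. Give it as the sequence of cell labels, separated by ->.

C -> H -> K -> N -> M -> J -> F -> D

The budget equals the shortest possible length, so every move has to be on a shortest route through the required cells.
Route from C: 3× down (reaching N), left to M, 2× up (reaching F), left to D — 7 moves in all.
Check: all required cells visited; 7 ≤ 7 moves.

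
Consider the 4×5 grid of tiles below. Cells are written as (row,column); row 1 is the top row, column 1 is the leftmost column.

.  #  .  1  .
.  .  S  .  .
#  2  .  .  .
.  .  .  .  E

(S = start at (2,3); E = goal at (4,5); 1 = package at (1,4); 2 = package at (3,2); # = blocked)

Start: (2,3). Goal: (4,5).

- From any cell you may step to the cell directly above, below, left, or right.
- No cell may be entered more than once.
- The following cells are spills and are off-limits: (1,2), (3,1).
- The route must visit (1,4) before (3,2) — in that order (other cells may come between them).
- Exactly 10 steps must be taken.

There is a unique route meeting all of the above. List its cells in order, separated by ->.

(2,3) -> (1,3) -> (1,4) -> (2,4) -> (3,4) -> (3,3) -> (3,2) -> (4,2) -> (4,3) -> (4,4) -> (4,5)

The waypoints must appear in the order (1,4), (3,2), with no cell reused.
Route from (2,3): up 1 to (1,3), right 1 to (1,4), down 2 to (3,4), left 2 to (3,2), down 1 to (4,2), right 3 to (4,5) — 10 moves in all.
Check: order respected (1 at step 2, 2 at step 6); 10 moves as required.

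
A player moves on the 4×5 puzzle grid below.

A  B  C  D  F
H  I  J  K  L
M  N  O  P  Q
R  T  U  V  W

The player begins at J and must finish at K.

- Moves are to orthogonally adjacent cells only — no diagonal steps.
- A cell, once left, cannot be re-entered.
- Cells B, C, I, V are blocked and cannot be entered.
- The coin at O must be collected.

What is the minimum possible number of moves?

Any route passes through O somewhere between J and K. Summing Manhattan distances along the two legs (J → O → K) gives a lower bound of 1 + 2 = 3 moves.
A route of 3 moves achieves this: J → O → P → K.
Since 3 matches the lower bound, it is optimal.

3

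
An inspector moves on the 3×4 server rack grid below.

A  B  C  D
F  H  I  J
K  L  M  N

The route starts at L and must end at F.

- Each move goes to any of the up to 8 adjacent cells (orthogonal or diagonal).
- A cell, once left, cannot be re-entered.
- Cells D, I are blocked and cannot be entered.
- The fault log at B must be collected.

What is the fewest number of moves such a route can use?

Any route passes through B somewhere between L and F. Summing Chebyshev distances along the two legs (L → B → F) gives a lower bound of 2 + 1 = 3 moves.
A route of 3 moves achieves this: L → H → B → F.
Since 3 matches the lower bound, it is optimal.

3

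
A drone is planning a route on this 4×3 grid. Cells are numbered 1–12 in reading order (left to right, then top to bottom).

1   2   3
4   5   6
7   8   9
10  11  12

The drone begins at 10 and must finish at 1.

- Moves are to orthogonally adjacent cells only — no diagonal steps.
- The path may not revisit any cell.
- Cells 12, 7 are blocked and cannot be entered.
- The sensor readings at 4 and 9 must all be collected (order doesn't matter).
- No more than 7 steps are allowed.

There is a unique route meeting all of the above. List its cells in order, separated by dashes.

10 - 11 - 8 - 9 - 6 - 5 - 4 - 1

The 7-move cap with required stops at 4, 9 leaves no slack for detours.
Route from 10: right 1 to 11, up 1 to 8, right 1 to 9, up 1 to 6, left 2 to 4, up 1 to 1 — 7 moves in all.
Check: all required cells visited; 7 ≤ 7 moves.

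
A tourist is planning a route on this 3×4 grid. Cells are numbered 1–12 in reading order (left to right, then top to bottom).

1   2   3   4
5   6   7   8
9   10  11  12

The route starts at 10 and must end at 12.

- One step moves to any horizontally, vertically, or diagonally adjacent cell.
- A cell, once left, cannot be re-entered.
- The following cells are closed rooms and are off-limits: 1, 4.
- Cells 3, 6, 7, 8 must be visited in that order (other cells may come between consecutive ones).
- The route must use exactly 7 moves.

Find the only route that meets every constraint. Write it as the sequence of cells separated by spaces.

The waypoints must appear in the order 3, 6, 7, 8, with no cell reused.
Route from 10: up-left to 5, up-right to 2, right to 3, down-left to 6, 2× right (reaching 8), down to 12 — 7 moves in all.
Check: order respected (3 at step 3, 6 at step 4, 7 at step 5, 8 at step 6); 7 moves as required.

10 5 2 3 6 7 8 12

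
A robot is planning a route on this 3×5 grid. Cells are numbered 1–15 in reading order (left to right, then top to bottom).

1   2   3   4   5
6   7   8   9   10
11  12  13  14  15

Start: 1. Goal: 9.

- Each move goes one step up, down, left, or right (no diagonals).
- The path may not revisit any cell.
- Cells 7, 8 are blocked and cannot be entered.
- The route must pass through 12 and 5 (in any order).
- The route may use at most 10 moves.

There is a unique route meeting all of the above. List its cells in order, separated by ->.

1 -> 6 -> 11 -> 12 -> 13 -> 14 -> 15 -> 10 -> 5 -> 4 -> 9

The budget equals the shortest possible length, so every move has to be on a shortest route through the required cells.
Route from 1: 2× down (reaching 11), 4× right (reaching 15), 2× up (reaching 5), left to 4, down to 9 — 10 moves in all.
Check: all required cells visited; 10 ≤ 10 moves.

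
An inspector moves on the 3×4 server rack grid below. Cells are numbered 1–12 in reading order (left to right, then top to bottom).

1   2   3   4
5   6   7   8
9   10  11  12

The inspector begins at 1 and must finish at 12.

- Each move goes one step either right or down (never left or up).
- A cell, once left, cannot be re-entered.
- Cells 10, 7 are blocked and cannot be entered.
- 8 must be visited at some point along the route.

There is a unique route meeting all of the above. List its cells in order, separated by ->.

1 -> 2 -> 3 -> 4 -> 8 -> 12

Moves only go right or down, so the column and row indices never decrease.
Route from 1: right 3 to 4, down 2 to 12 — 5 moves in all.
Check: all required cells visited.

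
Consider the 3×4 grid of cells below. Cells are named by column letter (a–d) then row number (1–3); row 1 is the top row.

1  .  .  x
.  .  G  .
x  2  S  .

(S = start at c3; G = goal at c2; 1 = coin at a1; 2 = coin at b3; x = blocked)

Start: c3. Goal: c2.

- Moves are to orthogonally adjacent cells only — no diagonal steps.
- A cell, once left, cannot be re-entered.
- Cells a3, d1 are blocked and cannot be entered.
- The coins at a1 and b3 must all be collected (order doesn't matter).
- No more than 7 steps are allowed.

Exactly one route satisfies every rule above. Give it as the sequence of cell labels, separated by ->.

The budget equals the shortest possible length, so every move has to be on a shortest route through the required cells.
Route from c3: left 1 to b3, up 1 to b2, left 1 to a2, up 1 to a1, right 2 to c1, down 1 to c2 — 7 moves in all.
Check: all required cells visited; 7 ≤ 7 moves.

c3 -> b3 -> b2 -> a2 -> a1 -> b1 -> c1 -> c2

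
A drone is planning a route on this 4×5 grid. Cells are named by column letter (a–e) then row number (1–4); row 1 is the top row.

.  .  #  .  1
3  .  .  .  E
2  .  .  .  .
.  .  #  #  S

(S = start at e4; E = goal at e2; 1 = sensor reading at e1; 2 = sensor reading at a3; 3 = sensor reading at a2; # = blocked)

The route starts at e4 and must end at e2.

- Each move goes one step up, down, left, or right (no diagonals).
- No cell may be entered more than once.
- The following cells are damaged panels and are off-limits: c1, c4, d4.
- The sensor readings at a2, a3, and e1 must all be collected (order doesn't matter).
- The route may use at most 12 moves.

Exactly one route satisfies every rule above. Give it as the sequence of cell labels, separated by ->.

e4 -> e3 -> d3 -> c3 -> b3 -> a3 -> a2 -> b2 -> c2 -> d2 -> d1 -> e1 -> e2

Any route must reach a2, a3, and e1 and still end at e2 within 12 moves, so the order of the required stops is forced.
Route from e4: up 1 to e3, left 4 to a3, up 1 to a2, right 3 to d2, up 1 to d1, right 1 to e1, down 1 to e2 — 12 moves in all.
Check: all required cells visited; 12 ≤ 12 moves.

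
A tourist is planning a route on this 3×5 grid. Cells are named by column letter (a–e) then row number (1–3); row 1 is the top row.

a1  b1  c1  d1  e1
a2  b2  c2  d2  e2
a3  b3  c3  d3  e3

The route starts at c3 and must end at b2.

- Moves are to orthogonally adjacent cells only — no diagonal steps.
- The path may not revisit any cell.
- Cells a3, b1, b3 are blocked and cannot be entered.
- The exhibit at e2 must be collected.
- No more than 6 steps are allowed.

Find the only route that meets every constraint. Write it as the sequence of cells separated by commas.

c3, d3, e3, e2, d2, c2, b2

The budget equals the shortest possible length, so every move has to be on a shortest route through the required cells.
Route from c3: 2× right (reaching e3), up to e2, 3× left (reaching b2) — 6 moves in all.
Check: all required cells visited; 6 ≤ 6 moves.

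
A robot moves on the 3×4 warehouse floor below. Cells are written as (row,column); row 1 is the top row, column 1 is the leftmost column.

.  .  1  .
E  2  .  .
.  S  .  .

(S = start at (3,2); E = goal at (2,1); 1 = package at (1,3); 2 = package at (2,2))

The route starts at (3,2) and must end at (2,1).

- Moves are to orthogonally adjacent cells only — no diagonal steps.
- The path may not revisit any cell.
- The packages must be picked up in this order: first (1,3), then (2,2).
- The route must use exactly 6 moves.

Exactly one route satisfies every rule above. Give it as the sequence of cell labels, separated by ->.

(3,2) -> (3,3) -> (2,3) -> (1,3) -> (1,2) -> (2,2) -> (2,1)

The waypoints must appear in the order (1,3), (2,2), with no cell reused.
Route from (3,2): right to (3,3), 2× up (reaching (1,3)), left to (1,2), down to (2,2), left to (2,1) — 6 moves in all.
Check: order respected (1 at step 3, 2 at step 5); 6 moves as required.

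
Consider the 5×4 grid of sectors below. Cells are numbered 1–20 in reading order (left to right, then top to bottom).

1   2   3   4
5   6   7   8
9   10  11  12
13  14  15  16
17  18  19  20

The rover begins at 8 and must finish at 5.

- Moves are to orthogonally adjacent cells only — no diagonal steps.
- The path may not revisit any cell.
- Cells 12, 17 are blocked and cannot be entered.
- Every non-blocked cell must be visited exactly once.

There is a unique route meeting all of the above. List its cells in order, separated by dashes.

Need to visit all 18 open cells exactly once, starting at 8 and ending at 5.
Cell 4 has only two open neighbours (8 and 3), so the path must pass straight through it: one of those is the cell it's entered from and the other is where it exits.
Route from 8: up to 4, left to 3, 3× down (reaching 15), right to 16, down to 20, 2× left (reaching 18), up to 14, left to 13, up to 9, right to 10, 2× up (reaching 2), left to 1, down to 5 — 17 moves in all.
Check: all 18 open cells covered.

8 - 4 - 3 - 7 - 11 - 15 - 16 - 20 - 19 - 18 - 14 - 13 - 9 - 10 - 6 - 2 - 1 - 5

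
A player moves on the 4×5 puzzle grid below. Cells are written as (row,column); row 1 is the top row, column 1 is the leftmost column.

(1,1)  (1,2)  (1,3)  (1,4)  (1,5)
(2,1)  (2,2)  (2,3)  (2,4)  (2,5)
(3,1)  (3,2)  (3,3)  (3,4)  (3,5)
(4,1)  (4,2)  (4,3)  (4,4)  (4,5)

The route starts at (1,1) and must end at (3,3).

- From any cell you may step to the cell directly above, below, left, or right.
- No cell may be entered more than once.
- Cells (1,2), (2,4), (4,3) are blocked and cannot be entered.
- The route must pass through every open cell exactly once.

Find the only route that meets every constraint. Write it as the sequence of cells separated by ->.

Need to visit all 17 open cells exactly once, starting at (1,1) and ending at (3,3).
Route from (1,1): down 3 to (4,1), right 1 to (4,2), up 2 to (2,2), right 1 to (2,3), up 1 to (1,3), right 2 to (1,5), down 3 to (4,5), left 1 to (4,4), up 1 to (3,4), left 1 to (3,3) — 16 moves in all.
Check: all 17 open cells covered.

(1,1) -> (2,1) -> (3,1) -> (4,1) -> (4,2) -> (3,2) -> (2,2) -> (2,3) -> (1,3) -> (1,4) -> (1,5) -> (2,5) -> (3,5) -> (4,5) -> (4,4) -> (3,4) -> (3,3)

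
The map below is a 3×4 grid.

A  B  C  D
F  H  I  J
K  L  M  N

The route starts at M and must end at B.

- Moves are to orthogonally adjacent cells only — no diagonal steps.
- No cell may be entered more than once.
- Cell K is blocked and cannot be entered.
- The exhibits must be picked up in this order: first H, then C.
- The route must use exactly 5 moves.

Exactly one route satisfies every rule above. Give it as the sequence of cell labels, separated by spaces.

The waypoints must appear in the order H, C, with no cell reused.
Route from M: left 1 to L, up 1 to H, right 1 to I, up 1 to C, left 1 to B — 5 moves in all.
Check: order respected (H at step 2, C at step 4); 5 moves as required.

M L H I C B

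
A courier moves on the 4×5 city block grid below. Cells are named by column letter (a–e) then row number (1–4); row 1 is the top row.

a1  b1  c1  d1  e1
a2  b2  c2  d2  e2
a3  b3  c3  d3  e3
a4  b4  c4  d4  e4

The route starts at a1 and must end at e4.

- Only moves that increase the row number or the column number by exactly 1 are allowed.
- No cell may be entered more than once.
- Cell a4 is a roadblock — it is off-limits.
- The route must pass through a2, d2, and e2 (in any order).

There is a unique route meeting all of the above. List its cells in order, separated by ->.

a1 -> a2 -> b2 -> c2 -> d2 -> e2 -> e3 -> e4

Moves only go right or down, so the column and row indices never decrease.
Route from a1: down to a2, 4× right (reaching e2), 2× down (reaching e4) — 7 moves in all.
Check: all required cells visited.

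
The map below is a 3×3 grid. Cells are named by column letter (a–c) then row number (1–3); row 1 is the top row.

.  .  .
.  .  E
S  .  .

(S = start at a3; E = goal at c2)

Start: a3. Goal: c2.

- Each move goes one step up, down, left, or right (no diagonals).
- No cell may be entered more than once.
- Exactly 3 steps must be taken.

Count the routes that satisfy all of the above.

3

Need simple routes of exactly 3 moves from a3 to c2 (Manhattan distance 3, so 0 moves are spent on a detour and 0 undoing it).
Enumerating: a3 a2 b2 c2 | a3 b3 b2 c2 | a3 b3 c3 c2.
That gives 3 routes.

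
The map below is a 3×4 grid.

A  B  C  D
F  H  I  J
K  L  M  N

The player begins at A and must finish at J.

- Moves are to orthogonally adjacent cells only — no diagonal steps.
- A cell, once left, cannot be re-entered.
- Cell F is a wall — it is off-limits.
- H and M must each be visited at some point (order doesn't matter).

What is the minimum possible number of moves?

Any route passes through H and M in some order between A and J. Summing Manhattan distances along each leg and taking the cheapest ordering (A → H → M → J) gives a lower bound of 2 + 2 + 2 = 6 moves.
A route of 6 moves achieves this: A → B → H → L → M → I → J.
Since 6 matches the lower bound, it is optimal.

6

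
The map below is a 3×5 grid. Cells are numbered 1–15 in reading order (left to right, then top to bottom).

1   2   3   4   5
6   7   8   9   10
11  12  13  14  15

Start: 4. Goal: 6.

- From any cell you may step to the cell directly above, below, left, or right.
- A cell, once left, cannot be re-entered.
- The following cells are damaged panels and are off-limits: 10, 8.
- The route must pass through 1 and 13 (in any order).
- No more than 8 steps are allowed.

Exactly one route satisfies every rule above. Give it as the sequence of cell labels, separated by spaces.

The 8-move cap with required stops at 1, 13 leaves no slack for detours.
Route from 4: down 2 to 14, left 2 to 12, up 2 to 2, left 1 to 1, down 1 to 6 — 8 moves in all.
Check: all required cells visited; 8 ≤ 8 moves.

4 9 14 13 12 7 2 1 6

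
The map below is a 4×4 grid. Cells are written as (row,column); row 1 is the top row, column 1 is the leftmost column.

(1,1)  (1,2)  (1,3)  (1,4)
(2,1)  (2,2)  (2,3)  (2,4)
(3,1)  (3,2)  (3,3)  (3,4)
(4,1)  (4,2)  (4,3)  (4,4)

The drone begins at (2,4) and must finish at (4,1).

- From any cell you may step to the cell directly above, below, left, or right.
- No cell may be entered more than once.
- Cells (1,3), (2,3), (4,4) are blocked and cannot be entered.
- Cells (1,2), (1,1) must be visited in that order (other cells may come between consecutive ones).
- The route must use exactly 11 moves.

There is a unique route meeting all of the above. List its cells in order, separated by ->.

The waypoints must appear in the order (1,2), (1,1), with no cell reused.
Route from (2,4): down to (3,4), left to (3,3), down to (4,3), left to (4,2), 3× up (reaching (1,2)), left to (1,1), 3× down (reaching (4,1)) — 11 moves in all.
Check: order respected ((1,2) at step 7, (1,1) at step 8); 11 moves as required.

(2,4) -> (3,4) -> (3,3) -> (4,3) -> (4,2) -> (3,2) -> (2,2) -> (1,2) -> (1,1) -> (2,1) -> (3,1) -> (4,1)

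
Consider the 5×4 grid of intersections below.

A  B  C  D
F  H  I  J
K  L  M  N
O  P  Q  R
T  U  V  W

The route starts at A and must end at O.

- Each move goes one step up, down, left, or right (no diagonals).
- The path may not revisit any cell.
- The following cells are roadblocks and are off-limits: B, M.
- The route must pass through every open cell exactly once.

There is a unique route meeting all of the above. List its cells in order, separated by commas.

A, F, K, L, H, I, C, D, J, N, R, W, V, Q, P, U, T, O

Need to visit all 18 open cells exactly once, starting at A and ending at O.
Route from A: down 2 to K, right 1 to L, up 1 to H, right 1 to I, up 1 to C, right 1 to D, down 4 to W, left 1 to V, up 1 to Q, left 1 to P, down 1 to U, left 1 to T, up 1 to O — 17 moves in all.
Check: all 18 open cells covered.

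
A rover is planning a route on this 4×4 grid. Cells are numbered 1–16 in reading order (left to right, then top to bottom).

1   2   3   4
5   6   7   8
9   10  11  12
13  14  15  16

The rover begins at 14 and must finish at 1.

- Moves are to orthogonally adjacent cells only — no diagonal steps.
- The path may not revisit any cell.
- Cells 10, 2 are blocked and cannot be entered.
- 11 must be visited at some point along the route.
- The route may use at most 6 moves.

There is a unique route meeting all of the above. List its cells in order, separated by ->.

Any route must reach 11 and still end at 1 within 6 moves, so the order of the required stops is forced.
Route from 14: right 1 to 15, up 2 to 7, left 2 to 5, up 1 to 1 — 6 moves in all.
Check: all required cells visited; 6 ≤ 6 moves.

14 -> 15 -> 11 -> 7 -> 6 -> 5 -> 1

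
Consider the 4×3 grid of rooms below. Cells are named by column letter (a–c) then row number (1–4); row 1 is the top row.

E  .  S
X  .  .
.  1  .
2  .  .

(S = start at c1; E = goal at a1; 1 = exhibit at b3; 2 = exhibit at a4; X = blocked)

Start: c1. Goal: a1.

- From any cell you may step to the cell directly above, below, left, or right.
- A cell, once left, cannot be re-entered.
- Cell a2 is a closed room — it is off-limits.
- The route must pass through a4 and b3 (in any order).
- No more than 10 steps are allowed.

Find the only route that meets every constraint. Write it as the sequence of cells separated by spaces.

c1 c2 c3 c4 b4 a4 a3 b3 b2 b1 a1

Any route must reach a4 and b3 and still end at a1 within 10 moves, so the order of the required stops is forced.
Route from c1: down 3 to c4, left 2 to a4, up 1 to a3, right 1 to b3, up 2 to b1, left 1 to a1 — 10 moves in all.
Check: all required cells visited; 10 ≤ 10 moves.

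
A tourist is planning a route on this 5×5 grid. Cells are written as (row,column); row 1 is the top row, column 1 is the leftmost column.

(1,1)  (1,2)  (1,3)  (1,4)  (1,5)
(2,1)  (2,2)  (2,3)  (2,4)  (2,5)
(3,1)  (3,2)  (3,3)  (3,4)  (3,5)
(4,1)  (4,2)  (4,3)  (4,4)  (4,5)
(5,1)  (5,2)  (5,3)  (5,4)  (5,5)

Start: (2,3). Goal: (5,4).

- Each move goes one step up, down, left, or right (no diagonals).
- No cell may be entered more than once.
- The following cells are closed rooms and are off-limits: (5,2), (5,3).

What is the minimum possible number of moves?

The Manhattan distance from (2,3) to (5,4) is |2−5| + |3−4| = 4, so at least 4 moves are needed.
A route of 4 moves achieves this: (2,3) → (3,3) → (4,3) → (4,4) → (5,4).
Since 4 matches the lower bound, it is optimal.

4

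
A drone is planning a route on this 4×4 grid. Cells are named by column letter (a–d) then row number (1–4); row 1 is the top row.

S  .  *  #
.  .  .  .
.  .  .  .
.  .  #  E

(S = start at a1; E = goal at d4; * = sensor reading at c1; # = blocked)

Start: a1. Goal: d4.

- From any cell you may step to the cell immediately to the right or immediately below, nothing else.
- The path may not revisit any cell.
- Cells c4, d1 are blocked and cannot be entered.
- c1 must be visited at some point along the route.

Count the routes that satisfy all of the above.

A right/down-only route from a1 to d4 makes exactly 3 down-moves and 3 right-moves in some order.
With no other constraints that would be C(6,3) = 20 routes.
Split at c1 and multiply the segment counts (each segment already excludes blocked cells): a1→c1: 1; c1→d4: 2; product = 2.
That gives 2 routes.

2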